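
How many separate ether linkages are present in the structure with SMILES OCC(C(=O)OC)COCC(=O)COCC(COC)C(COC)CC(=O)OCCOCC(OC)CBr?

Reading the structure from left to right:
  HOCH2: HO– on an sp³ carbon → alcohol.
  CH(COOCH3): pendant –COOCH3: carbonyl C bonded to C and –OCH3 → ester.
  CH2OCH2: C–O–C with sp³ carbons on both sides and no adjacent C=O → ether.
  CO: –C(=O)– with carbon on both sides → ketone.
  CH2OCH2: C–O–C with sp³ carbons on both sides and no adjacent C=O → ether.
  CH(CH2OCH3): pendant –CH2OCH3: C–O–C linkage → ether.
  CH(CH2OCH3): pendant –CH2OCH3: C–O–C linkage → ether.
  CH2COOCH2: –C(=O)–O–C with C on the carbonyl side → ester.
  CH2OCH2: C–O–C with sp³ carbons on both sides and no adjacent C=O → ether.
  CH(OCH3): pendant –OCH3: C–O–C with sp³ C, no adjacent C=O → ether.
  CH2Br: halogen on an sp³ carbon → alkyl halide.
Ether appears at: CH2OCH2, CH2OCH2, CH(CH2OCH3), CH(CH2OCH3), CH2OCH2, CH(OCH3) → 6.

6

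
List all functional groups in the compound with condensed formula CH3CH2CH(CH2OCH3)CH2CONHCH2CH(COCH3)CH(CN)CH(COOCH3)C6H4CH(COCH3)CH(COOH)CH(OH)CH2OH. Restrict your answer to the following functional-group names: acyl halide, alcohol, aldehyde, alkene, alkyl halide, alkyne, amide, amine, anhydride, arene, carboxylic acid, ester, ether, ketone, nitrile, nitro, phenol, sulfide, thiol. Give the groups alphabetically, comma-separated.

alcohol, amide, arene, carboxylic acid, ester, ether, ketone, nitrile

Working along the chain:
  CH(CH2OCH3): pendant –CH2OCH3: C–O–C linkage → ether.
  CH2CONHCH2: –C(=O)–N– linkage → amide (the N is not an amine).
  CH(COCH3): pendant –COCH3: carbonyl C bonded to two carbons → ketone.
  CH(CN): pendant –C≡N: nitrile.
  CH(COOCH3): pendant –COOCH3: carbonyl C bonded to C and –OCH3 → ester.
  C6H4: para-disubstituted benzene ring → arene.
  CH(COCH3): pendant –COCH3: carbonyl C bonded to two carbons → ketone.
  CH(COOH): pendant –COOH: carbonyl C bonded to C and –OH → carboxylic acid.
  CH(OH): –OH on an sp³ carbon → alcohol (secondary).
  CH2OH: –OH on an sp³ carbon → alcohol.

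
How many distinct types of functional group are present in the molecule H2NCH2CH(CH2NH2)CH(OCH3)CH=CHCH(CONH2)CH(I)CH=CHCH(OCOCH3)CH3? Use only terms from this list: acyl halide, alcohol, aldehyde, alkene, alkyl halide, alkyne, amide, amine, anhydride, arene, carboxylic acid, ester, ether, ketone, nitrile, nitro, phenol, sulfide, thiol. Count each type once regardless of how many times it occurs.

Working along the chain:
  H2NCH2: –NH2 on an sp³ carbon with no adjacent C=O → amine.
  CH(CH2NH2): pendant –CH2NH2: N on sp³ C, no adjacent C=O → amine.
  CH(OCH3): pendant –OCH3: C–O–C with sp³ C, no adjacent C=O → ether.
  CH=CH: C=C double bond → alkene.
  CH(CONH2): pendant –CONH2: carbonyl C bonded to C and N → amide.
  CH(I): halogen on an sp³ carbon → alkyl halide.
  CH=CH: C=C double bond → alkene.
  CH(OCOCH3): pendant –OC(=O)CH3: an acyloxy group → ester.
Distinct types present: alkene, alkyl halide, amide, amine, ester, ether.

6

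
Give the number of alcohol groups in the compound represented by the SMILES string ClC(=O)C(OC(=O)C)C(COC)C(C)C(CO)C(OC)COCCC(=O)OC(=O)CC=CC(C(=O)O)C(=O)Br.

Working along the chain:
  ClCO: –C(=O)Cl: carbonyl C bonded to C and to a halogen → acyl halide (not alkyl halide).
  CH(OCOCH3): pendant –OC(=O)CH3: an acyloxy group → ester.
  CH(CH2OCH3): pendant –CH2OCH3: C–O–C linkage → ether.
  CH(CH2OH): pendant –CH2OH on an sp³ backbone C → alcohol.
  CH(OCH3): pendant –OCH3: C–O–C with sp³ C, no adjacent C=O → ether.
  CH2OCH2: C–O–C with sp³ carbons on both sides and no adjacent C=O → ether.
  CH2CO-O-COCH2: two acyl groups sharing one oxygen, –C(=O)–O–C(=O)– → anhydride.
  CH=CH: C=C double bond → alkene.
  CH(COOH): pendant –COOH: carbonyl C bonded to C and –OH → carboxylic acid.
  COBr: –C(=O)Br: carbonyl C bonded to C and to a halogen → acyl halide (not alkyl halide).
Alcohol appears at: CH(CH2OH) → 1.

1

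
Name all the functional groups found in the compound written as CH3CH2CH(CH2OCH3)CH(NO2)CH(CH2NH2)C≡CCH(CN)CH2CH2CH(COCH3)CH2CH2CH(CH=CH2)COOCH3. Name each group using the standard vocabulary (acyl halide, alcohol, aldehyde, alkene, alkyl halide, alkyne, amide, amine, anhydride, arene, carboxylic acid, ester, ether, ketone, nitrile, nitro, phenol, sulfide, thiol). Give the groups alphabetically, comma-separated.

pendant –CH2OCH3: C–O–C linkage → ether.
–NO2 on an sp³ carbon → nitro (the N=O is not a carbonyl).
pendant –CH2NH2: N on sp³ C, no adjacent C=O → amine.
C≡C triple bond → alkyne.
pendant –C≡N: nitrile.
pendant –COCH3: carbonyl C bonded to two carbons → ketone.
pendant –CH=CH2: C=C double bond → alkene.
–C(=O)OCH3: carbonyl C bonded to C and to –OCH3 → ester (not ketone + ether).

alkene, alkyne, amine, ester, ether, ketone, nitrile, nitro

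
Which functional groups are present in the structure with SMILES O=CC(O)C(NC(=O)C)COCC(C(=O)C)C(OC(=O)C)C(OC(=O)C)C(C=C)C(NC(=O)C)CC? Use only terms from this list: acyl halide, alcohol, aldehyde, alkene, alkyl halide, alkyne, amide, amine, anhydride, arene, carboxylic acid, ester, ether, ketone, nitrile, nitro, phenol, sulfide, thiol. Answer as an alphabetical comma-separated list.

Taking each segment in turn:
  OHC: terminal –CHO: carbonyl C bonded to H and C → aldehyde.
  CH(OH): –OH on an sp³ carbon → alcohol (secondary).
  CH(NHCOCH3): pendant –NHC(=O)CH3: N bonded to a carbonyl → amide (not amine).
  CH2OCH2: C–O–C with sp³ carbons on both sides and no adjacent C=O → ether.
  CH(COCH3): pendant –COCH3: carbonyl C bonded to two carbons → ketone.
  CH(OCOCH3): pendant –OC(=O)CH3: an acyloxy group → ester.
  CH(OCOCH3): pendant –OC(=O)CH3: an acyloxy group → ester.
  CH(CH=CH2): pendant –CH=CH2: C=C double bond → alkene.
  CH(NHCOCH3): pendant –NHC(=O)CH3: N bonded to a carbonyl → amide (not amine).

alcohol, aldehyde, alkene, amide, ester, ether, ketone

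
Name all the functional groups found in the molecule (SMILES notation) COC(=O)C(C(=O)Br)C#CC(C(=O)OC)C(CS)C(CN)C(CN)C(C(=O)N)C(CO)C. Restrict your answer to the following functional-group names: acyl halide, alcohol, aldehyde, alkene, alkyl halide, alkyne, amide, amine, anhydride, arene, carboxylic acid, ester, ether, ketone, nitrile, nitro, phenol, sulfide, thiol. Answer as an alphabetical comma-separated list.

Reading the structure from left to right:
  CH3OOC: CH3O–C(=O)–: carbonyl C bonded to C and to –OCH3 → ester (not ketone + ether).
  CH(COBr): pendant –C(=O)X: carbonyl C bonded to C and halogen → acyl halide.
  C≡C: C≡C triple bond → alkyne.
  CH(COOCH3): pendant –COOCH3: carbonyl C bonded to C and –OCH3 → ester.
  CH(CH2SH): pendant –CH2SH → thiol.
  CH(CH2NH2): pendant –CH2NH2: N on sp³ C, no adjacent C=O → amine.
  CH(CH2NH2): pendant –CH2NH2: N on sp³ C, no adjacent C=O → amine.
  CH(CONH2): pendant –CONH2: carbonyl C bonded to C and N → amide.
  CH(CH2OH): pendant –CH2OH on an sp³ backbone C → alcohol.

acyl halide, alcohol, alkyne, amide, amine, ester, thiol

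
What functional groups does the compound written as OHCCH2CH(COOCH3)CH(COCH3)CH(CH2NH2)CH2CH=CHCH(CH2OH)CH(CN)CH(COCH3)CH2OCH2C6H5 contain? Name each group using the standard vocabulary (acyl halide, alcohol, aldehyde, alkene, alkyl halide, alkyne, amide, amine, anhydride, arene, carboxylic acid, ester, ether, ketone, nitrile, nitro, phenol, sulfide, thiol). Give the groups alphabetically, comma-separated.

alcohol, aldehyde, alkene, amine, arene, ester, ether, ketone, nitrile

terminal –CHO: carbonyl C bonded to H and C → aldehyde.
pendant –COOCH3: carbonyl C bonded to C and –OCH3 → ester.
pendant –COCH3: carbonyl C bonded to two carbons → ketone.
pendant –CH2NH2: N on sp³ C, no adjacent C=O → amine.
C=C double bond → alkene.
pendant –CH2OH on an sp³ backbone C → alcohol.
pendant –C≡N: nitrile.
pendant –COCH3: carbonyl C bonded to two carbons → ketone.
C–O–C with sp³ carbons on both sides and no adjacent C=O → ether.
–C6H5 phenyl ring → arene.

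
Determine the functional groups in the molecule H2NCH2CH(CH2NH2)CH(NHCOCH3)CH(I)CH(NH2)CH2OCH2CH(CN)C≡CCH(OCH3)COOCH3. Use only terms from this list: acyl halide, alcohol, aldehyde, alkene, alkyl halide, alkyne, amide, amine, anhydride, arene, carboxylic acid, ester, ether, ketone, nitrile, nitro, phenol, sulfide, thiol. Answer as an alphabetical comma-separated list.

–NH2 on an sp³ carbon with no adjacent C=O → amine.
pendant –CH2NH2: N on sp³ C, no adjacent C=O → amine.
pendant –NHC(=O)CH3: N bonded to a carbonyl → amide (not amine).
halogen on an sp³ carbon → alkyl halide.
–NH2 on an sp³ carbon with no adjacent C=O → amine.
C–O–C with sp³ carbons on both sides and no adjacent C=O → ether.
pendant –C≡N: nitrile.
C≡C triple bond → alkyne.
pendant –OCH3: C–O–C with sp³ C, no adjacent C=O → ether.
–C(=O)OCH3: carbonyl C bonded to C and to –OCH3 → ester (not ketone + ether).

alkyl halide, alkyne, amide, amine, ester, ether, nitrile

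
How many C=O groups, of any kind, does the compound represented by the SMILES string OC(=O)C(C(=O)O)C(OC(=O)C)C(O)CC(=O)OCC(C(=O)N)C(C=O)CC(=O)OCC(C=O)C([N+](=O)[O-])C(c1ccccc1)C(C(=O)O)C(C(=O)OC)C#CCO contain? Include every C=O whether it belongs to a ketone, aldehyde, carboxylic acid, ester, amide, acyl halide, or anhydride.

10

HOOC: carboxylic acid, 1 C=O (running total 1).
CH(COOH): carboxylic acid, 1 C=O (running total 2).
CH(OCOCH3): ester, 1 C=O (running total 3).
CH2COOCH2: ester, 1 C=O (running total 4).
CH(CONH2): amide, 1 C=O (running total 5).
CH(CHO): aldehyde, 1 C=O (running total 6).
CH2COOCH2: ester, 1 C=O (running total 7).
CH(CHO): aldehyde, 1 C=O (running total 8).
CH(COOH): carboxylic acid, 1 C=O (running total 9).
CH(COOCH3): ester, 1 C=O (running total 10).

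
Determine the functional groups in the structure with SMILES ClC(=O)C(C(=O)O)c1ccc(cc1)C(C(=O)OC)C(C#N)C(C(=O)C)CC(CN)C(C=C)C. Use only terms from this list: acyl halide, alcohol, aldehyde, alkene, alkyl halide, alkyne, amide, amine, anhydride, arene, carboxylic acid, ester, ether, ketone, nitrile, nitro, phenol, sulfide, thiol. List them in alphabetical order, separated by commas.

acyl halide, alkene, amine, arene, carboxylic acid, ester, ketone, nitrile

Taking each segment in turn:
  ClCO: –C(=O)Cl: carbonyl C bonded to C and to a halogen → acyl halide (not alkyl halide).
  CH(COOH): pendant –COOH: carbonyl C bonded to C and –OH → carboxylic acid.
  C6H4: para-disubstituted benzene ring → arene.
  CH(COOCH3): pendant –COOCH3: carbonyl C bonded to C and –OCH3 → ester.
  CH(CN): pendant –C≡N: nitrile.
  CH(COCH3): pendant –COCH3: carbonyl C bonded to two carbons → ketone.
  CH(CH2NH2): pendant –CH2NH2: N on sp³ C, no adjacent C=O → amine.
  CH(CH=CH2): pendant –CH=CH2: C=C double bond → alkene.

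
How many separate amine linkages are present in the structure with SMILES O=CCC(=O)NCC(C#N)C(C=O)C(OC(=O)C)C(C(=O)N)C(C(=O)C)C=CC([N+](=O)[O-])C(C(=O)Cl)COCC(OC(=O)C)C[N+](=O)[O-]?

Taking each segment in turn:
  OHC: terminal –CHO: carbonyl C bonded to H and C → aldehyde.
  CH2CONHCH2: –C(=O)–N– linkage → amide (the N is not an amine).
  CH(CN): pendant –C≡N: nitrile.
  CH(CHO): pendant –CHO: carbonyl C bonded to C and H → aldehyde.
  CH(OCOCH3): pendant –OC(=O)CH3: an acyloxy group → ester.
  CH(CONH2): pendant –CONH2: carbonyl C bonded to C and N → amide.
  CH(COCH3): pendant –COCH3: carbonyl C bonded to two carbons → ketone.
  CH=CH: C=C double bond → alkene.
  CH(NO2): –NO2 on an sp³ carbon → nitro (the N=O is not a carbonyl).
  CH(COCl): pendant –C(=O)X: carbonyl C bonded to C and halogen → acyl halide.
  CH2OCH2: C–O–C with sp³ carbons on both sides and no adjacent C=O → ether.
  CH(OCOCH3): pendant –OC(=O)CH3: an acyloxy group → ester.
  CH2NO2: –NO2 on carbon → nitro group.
No segment is a amine: CH2CONHCH2 is amide, not amine; CH(CN) is nitrile, not amine; CH(CONH2) is amide, not amine. → 0.

0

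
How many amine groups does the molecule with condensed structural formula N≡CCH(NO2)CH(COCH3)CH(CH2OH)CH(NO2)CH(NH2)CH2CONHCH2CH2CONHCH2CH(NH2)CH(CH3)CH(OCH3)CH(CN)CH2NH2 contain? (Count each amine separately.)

3

Reading the structure from left to right:
  N≡C: N≡C–: carbon triple-bonded to nitrogen → nitrile.
  CH(NO2): –NO2 on an sp³ carbon → nitro (the N=O is not a carbonyl).
  CH(COCH3): pendant –COCH3: carbonyl C bonded to two carbons → ketone.
  CH(CH2OH): pendant –CH2OH on an sp³ backbone C → alcohol.
  CH(NO2): –NO2 on an sp³ carbon → nitro (the N=O is not a carbonyl).
  CH(NH2): –NH2 on an sp³ carbon with no adjacent C=O → amine.
  CH2CONHCH2: –C(=O)–N– linkage → amide (the N is not an amine).
  CH2CONHCH2: –C(=O)–N– linkage → amide (the N is not an amine).
  CH(NH2): –NH2 on an sp³ carbon with no adjacent C=O → amine.
  CH(OCH3): pendant –OCH3: C–O–C with sp³ C, no adjacent C=O → ether.
  CH(CN): pendant –C≡N: nitrile.
  CH2NH2: –NH2 on an sp³ carbon with no adjacent C=O → amine.
Amine appears at: CH(NH2), CH(NH2), CH2NH2 → 3.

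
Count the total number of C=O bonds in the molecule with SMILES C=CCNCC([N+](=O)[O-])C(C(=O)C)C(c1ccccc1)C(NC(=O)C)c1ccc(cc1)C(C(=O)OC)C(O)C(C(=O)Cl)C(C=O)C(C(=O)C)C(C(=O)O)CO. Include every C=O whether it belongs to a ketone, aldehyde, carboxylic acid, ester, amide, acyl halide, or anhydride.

CH(COCH3): ketone, 1 C=O (running total 1).
CH(NHCOCH3): amide, 1 C=O (running total 2).
CH(COOCH3): ester, 1 C=O (running total 3).
CH(COCl): acyl halide, 1 C=O (running total 4).
CH(CHO): aldehyde, 1 C=O (running total 5).
CH(COCH3): ketone, 1 C=O (running total 6).
CH(COOH): carboxylic acid, 1 C=O (running total 7).

7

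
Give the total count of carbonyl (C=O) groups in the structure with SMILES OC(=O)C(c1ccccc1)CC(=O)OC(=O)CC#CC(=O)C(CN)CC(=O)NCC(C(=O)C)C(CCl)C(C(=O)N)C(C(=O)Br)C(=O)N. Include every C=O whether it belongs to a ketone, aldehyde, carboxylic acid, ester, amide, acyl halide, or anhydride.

9

HOOC: carboxylic acid, 1 C=O (running total 1).
CH2CO-O-COCH2: anhydride, 2 C=O (running total 3).
CO: ketone, 1 C=O (running total 4).
CH2CONHCH2: amide, 1 C=O (running total 5).
CH(COCH3): ketone, 1 C=O (running total 6).
CH(CONH2): amide, 1 C=O (running total 7).
CH(COBr): acyl halide, 1 C=O (running total 8).
CONH2: amide, 1 C=O (running total 9).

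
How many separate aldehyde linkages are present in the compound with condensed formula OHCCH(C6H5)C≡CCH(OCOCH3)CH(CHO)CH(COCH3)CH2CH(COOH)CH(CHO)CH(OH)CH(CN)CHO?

4

Working along the chain:
  OHC: terminal –CHO: carbonyl C bonded to H and C → aldehyde.
  CH(C6H5): pendant –C6H5: benzene ring → arene.
  C≡C: C≡C triple bond → alkyne.
  CH(OCOCH3): pendant –OC(=O)CH3: an acyloxy group → ester.
  CH(CHO): pendant –CHO: carbonyl C bonded to C and H → aldehyde.
  CH(COCH3): pendant –COCH3: carbonyl C bonded to two carbons → ketone.
  CH(COOH): pendant –COOH: carbonyl C bonded to C and –OH → carboxylic acid.
  CH(CHO): pendant –CHO: carbonyl C bonded to C and H → aldehyde.
  CH(OH): –OH on an sp³ carbon → alcohol (secondary).
  CH(CN): pendant –C≡N: nitrile.
  CHO: terminal –CHO: carbonyl C bonded to H and C → aldehyde.
Aldehyde appears at: OHC, CH(CHO), CH(CHO), CHO → 4.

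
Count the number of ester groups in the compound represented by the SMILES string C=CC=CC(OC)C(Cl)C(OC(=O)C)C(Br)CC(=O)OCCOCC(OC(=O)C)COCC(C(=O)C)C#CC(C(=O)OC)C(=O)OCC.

C=C double bond → alkene.
C=C double bond → alkene.
pendant –OCH3: C–O–C with sp³ C, no adjacent C=O → ether.
halogen on an sp³ carbon → alkyl halide.
pendant –OC(=O)CH3: an acyloxy group → ester.
halogen on an sp³ carbon → alkyl halide.
–C(=O)–O–C with C on the carbonyl side → ester.
C–O–C with sp³ carbons on both sides and no adjacent C=O → ether.
pendant –OC(=O)CH3: an acyloxy group → ester.
C–O–C with sp³ carbons on both sides and no adjacent C=O → ether.
pendant –COCH3: carbonyl C bonded to two carbons → ketone.
C≡C triple bond → alkyne.
pendant –COOCH3: carbonyl C bonded to C and –OCH3 → ester.
–C(=O)OCH2CH3: carbonyl C bonded to C and to –OEt → ester.
Ester appears at: CH(OCOCH3), CH2COOCH2, CH(OCOCH3), CH(COOCH3), COOCH2CH3 → 5.

5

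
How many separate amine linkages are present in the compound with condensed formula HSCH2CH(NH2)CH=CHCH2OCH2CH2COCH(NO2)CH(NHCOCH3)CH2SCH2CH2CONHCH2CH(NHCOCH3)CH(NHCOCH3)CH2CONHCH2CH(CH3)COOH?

Taking each segment in turn:
  HSCH2: –SH on an sp³ carbon → thiol.
  CH(NH2): –NH2 on an sp³ carbon with no adjacent C=O → amine.
  CH=CH: C=C double bond → alkene.
  CH2OCH2: C–O–C with sp³ carbons on both sides and no adjacent C=O → ether.
  CO: –C(=O)– with carbon on both sides → ketone.
  CH(NO2): –NO2 on an sp³ carbon → nitro (the N=O is not a carbonyl).
  CH(NHCOCH3): pendant –NHC(=O)CH3: N bonded to a carbonyl → amide (not amine).
  CH2SCH2: C–S–C linkage → sulfide (thioether).
  CH2CONHCH2: –C(=O)–N– linkage → amide (the N is not an amine).
  CH(NHCOCH3): pendant –NHC(=O)CH3: N bonded to a carbonyl → amide (not amine).
  CH(NHCOCH3): pendant –NHC(=O)CH3: N bonded to a carbonyl → amide (not amine).
  CH2CONHCH2: –C(=O)–N– linkage → amide (the N is not an amine).
  COOH: –COOH: carbonyl C bonded to –OH and C → carboxylic acid (the –OH is not a separate alcohol).
Amine appears at: CH(NH2) → 1.

1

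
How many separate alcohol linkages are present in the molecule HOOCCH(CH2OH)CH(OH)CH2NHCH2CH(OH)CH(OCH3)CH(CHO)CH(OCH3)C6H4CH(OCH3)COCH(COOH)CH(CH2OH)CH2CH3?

4

Taking each segment in turn:
  HOOC: –COOH: carbonyl C bonded to –OH and C → carboxylic acid (the –OH is not a separate alcohol).
  CH(CH2OH): pendant –CH2OH on an sp³ backbone C → alcohol.
  CH(OH): –OH on an sp³ carbon → alcohol (secondary).
  CH2NHCH2: C–N–C with sp³ carbons and no adjacent C=O → amine (secondary).
  CH(OH): –OH on an sp³ carbon → alcohol (secondary).
  CH(OCH3): pendant –OCH3: C–O–C with sp³ C, no adjacent C=O → ether.
  CH(CHO): pendant –CHO: carbonyl C bonded to C and H → aldehyde.
  CH(OCH3): pendant –OCH3: C–O–C with sp³ C, no adjacent C=O → ether.
  C6H4: para-disubstituted benzene ring → arene.
  CH(OCH3): pendant –OCH3: C–O–C with sp³ C, no adjacent C=O → ether.
  CO: –C(=O)– with carbon on both sides → ketone.
  CH(COOH): pendant –COOH: carbonyl C bonded to C and –OH → carboxylic acid.
  CH(CH2OH): pendant –CH2OH on an sp³ backbone C → alcohol.
Alcohol appears at: CH(CH2OH), CH(OH), CH(OH), CH(CH2OH) → 4.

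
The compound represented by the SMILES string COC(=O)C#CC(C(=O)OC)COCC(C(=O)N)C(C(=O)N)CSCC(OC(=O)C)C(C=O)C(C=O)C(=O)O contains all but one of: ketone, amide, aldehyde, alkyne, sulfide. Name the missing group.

aldehyde: present (CH(CHO) — pendant –CHO: carbonyl C bonded to C and H → aldehyde).
sulfide: present (CH2SCH2 — C–S–C linkage → sulfide (thioether)).
alkyne: present (C≡C — C≡C triple bond → alkyne).
amide: present (CH(CONH2) — pendant –CONH2: carbonyl C bonded to C and N → amide).
ketone: absent. In each of CH3OOC, CH(COOCH3) and CH(OCOCH3), the C=O is bonded to an –O–C group, which defines an ester, not a ketone. In CH(CONH2), the C=O is bonded to nitrogen, which defines an amide, not a ketone. In COOH, the C=O bears an –OH, making it a carboxylic acid rather than a ketone. In CH(CHO), the carbonyl carbon carries an H, so it is an aldehyde, not a ketone.

ketone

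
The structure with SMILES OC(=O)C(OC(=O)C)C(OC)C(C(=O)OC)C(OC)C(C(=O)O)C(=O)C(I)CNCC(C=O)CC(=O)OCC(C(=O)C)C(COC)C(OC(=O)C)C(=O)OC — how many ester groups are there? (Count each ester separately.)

5

Working along the chain:
  HOOC: –COOH: carbonyl C bonded to –OH and C → carboxylic acid (the –OH is not a separate alcohol).
  CH(OCOCH3): pendant –OC(=O)CH3: an acyloxy group → ester.
  CH(OCH3): pendant –OCH3: C–O–C with sp³ C, no adjacent C=O → ether.
  CH(COOCH3): pendant –COOCH3: carbonyl C bonded to C and –OCH3 → ester.
  CH(OCH3): pendant –OCH3: C–O–C with sp³ C, no adjacent C=O → ether.
  CH(COOH): pendant –COOH: carbonyl C bonded to C and –OH → carboxylic acid.
  CO: –C(=O)– with carbon on both sides → ketone.
  CH(I): halogen on an sp³ carbon → alkyl halide.
  CH2NHCH2: C–N–C with sp³ carbons and no adjacent C=O → amine (secondary).
  CH(CHO): pendant –CHO: carbonyl C bonded to C and H → aldehyde.
  CH2COOCH2: –C(=O)–O–C with C on the carbonyl side → ester.
  CH(COCH3): pendant –COCH3: carbonyl C bonded to two carbons → ketone.
  CH(CH2OCH3): pendant –CH2OCH3: C–O–C linkage → ether.
  CH(OCOCH3): pendant –OC(=O)CH3: an acyloxy group → ester.
  COOCH3: –C(=O)OCH3: carbonyl C bonded to C and to –OCH3 → ester (not ketone + ether).
Ester appears at: CH(OCOCH3), CH(COOCH3), CH2COOCH2, CH(OCOCH3), COOCH3 → 5.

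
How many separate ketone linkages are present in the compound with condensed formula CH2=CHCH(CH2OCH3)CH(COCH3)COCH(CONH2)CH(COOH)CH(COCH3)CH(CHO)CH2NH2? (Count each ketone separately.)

3

C=C double bond → alkene.
pendant –CH2OCH3: C–O–C linkage → ether.
pendant –COCH3: carbonyl C bonded to two carbons → ketone.
–C(=O)– with carbon on both sides → ketone.
pendant –CONH2: carbonyl C bonded to C and N → amide.
pendant –COOH: carbonyl C bonded to C and –OH → carboxylic acid.
pendant –COCH3: carbonyl C bonded to two carbons → ketone.
pendant –CHO: carbonyl C bonded to C and H → aldehyde.
–NH2 on an sp³ carbon with no adjacent C=O → amine.
Ketone appears at: CH(COCH3), CO, CH(COCH3) → 3.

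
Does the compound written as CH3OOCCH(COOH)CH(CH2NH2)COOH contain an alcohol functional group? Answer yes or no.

no

CH3O–C(=O)–: carbonyl C bonded to C and to –OCH3 → ester (not ketone + ether).
pendant –COOH: carbonyl C bonded to C and –OH → carboxylic acid.
pendant –CH2NH2: N on sp³ C, no adjacent C=O → amine.
–COOH: carbonyl C bonded to –OH and C → carboxylic acid (the –OH is not a separate alcohol).
In each of CH(COOH) and COOH, the –OH sits on a carbonyl carbon, making it part of a carboxylic acid, not an alcohol.
The groups actually present are: amine, carboxylic acid, ester.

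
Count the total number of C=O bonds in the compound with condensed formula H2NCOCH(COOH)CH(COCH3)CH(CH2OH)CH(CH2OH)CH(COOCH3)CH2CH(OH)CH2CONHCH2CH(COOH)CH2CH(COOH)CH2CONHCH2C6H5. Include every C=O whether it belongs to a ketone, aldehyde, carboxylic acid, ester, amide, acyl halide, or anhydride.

H2NCO: amide, 1 C=O (running total 1).
CH(COOH): carboxylic acid, 1 C=O (running total 2).
CH(COCH3): ketone, 1 C=O (running total 3).
CH(COOCH3): ester, 1 C=O (running total 4).
CH2CONHCH2: amide, 1 C=O (running total 5).
CH(COOH): carboxylic acid, 1 C=O (running total 6).
CH(COOH): carboxylic acid, 1 C=O (running total 7).
CH2CONHCH2: amide, 1 C=O (running total 8).

8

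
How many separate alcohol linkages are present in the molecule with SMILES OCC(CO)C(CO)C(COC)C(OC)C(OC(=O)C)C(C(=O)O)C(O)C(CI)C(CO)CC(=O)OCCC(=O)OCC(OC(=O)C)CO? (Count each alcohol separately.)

Reading the structure from left to right:
  HOCH2: HO– on an sp³ carbon → alcohol.
  CH(CH2OH): pendant –CH2OH on an sp³ backbone C → alcohol.
  CH(CH2OH): pendant –CH2OH on an sp³ backbone C → alcohol.
  CH(CH2OCH3): pendant –CH2OCH3: C–O–C linkage → ether.
  CH(OCH3): pendant –OCH3: C–O–C with sp³ C, no adjacent C=O → ether.
  CH(OCOCH3): pendant –OC(=O)CH3: an acyloxy group → ester.
  CH(COOH): pendant –COOH: carbonyl C bonded to C and –OH → carboxylic acid.
  CH(OH): –OH on an sp³ carbon → alcohol (secondary).
  CH(CH2I): pendant –CH2X: halogen on sp³ carbon → alkyl halide.
  CH(CH2OH): pendant –CH2OH on an sp³ backbone C → alcohol.
  CH2COOCH2: –C(=O)–O–C with C on the carbonyl side → ester.
  CH2COOCH2: –C(=O)–O–C with C on the carbonyl side → ester.
  CH(OCOCH3): pendant –OC(=O)CH3: an acyloxy group → ester.
  CH2OH: –OH on an sp³ carbon → alcohol.
Alcohol appears at: HOCH2, CH(CH2OH), CH(CH2OH), CH(OH), CH(CH2OH), CH2OH → 6.

6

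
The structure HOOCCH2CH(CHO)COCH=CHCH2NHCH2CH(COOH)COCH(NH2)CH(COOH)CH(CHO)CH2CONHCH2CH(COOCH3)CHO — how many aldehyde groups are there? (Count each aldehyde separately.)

Reading the structure from left to right:
  HOOC: –COOH: carbonyl C bonded to –OH and C → carboxylic acid (the –OH is not a separate alcohol).
  CH(CHO): pendant –CHO: carbonyl C bonded to C and H → aldehyde.
  CO: –C(=O)– with carbon on both sides → ketone.
  CH=CH: C=C double bond → alkene.
  CH2NHCH2: C–N–C with sp³ carbons and no adjacent C=O → amine (secondary).
  CH(COOH): pendant –COOH: carbonyl C bonded to C and –OH → carboxylic acid.
  CO: –C(=O)– with carbon on both sides → ketone.
  CH(NH2): –NH2 on an sp³ carbon with no adjacent C=O → amine.
  CH(COOH): pendant –COOH: carbonyl C bonded to C and –OH → carboxylic acid.
  CH(CHO): pendant –CHO: carbonyl C bonded to C and H → aldehyde.
  CH2CONHCH2: –C(=O)–N– linkage → amide (the N is not an amine).
  CH(COOCH3): pendant –COOCH3: carbonyl C bonded to C and –OCH3 → ester.
  CHO: terminal –CHO: carbonyl C bonded to H and C → aldehyde.
Aldehyde appears at: CH(CHO), CH(CHO), CHO → 3.

3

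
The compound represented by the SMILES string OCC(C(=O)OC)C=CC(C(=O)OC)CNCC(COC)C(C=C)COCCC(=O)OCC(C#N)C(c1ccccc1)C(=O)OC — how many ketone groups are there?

Reading the structure from left to right:
  HOCH2: HO– on an sp³ carbon → alcohol.
  CH(COOCH3): pendant –COOCH3: carbonyl C bonded to C and –OCH3 → ester.
  CH=CH: C=C double bond → alkene.
  CH(COOCH3): pendant –COOCH3: carbonyl C bonded to C and –OCH3 → ester.
  CH2NHCH2: C–N–C with sp³ carbons and no adjacent C=O → amine (secondary).
  CH(CH2OCH3): pendant –CH2OCH3: C–O–C linkage → ether.
  CH(CH=CH2): pendant –CH=CH2: C=C double bond → alkene.
  CH2OCH2: C–O–C with sp³ carbons on both sides and no adjacent C=O → ether.
  CH2COOCH2: –C(=O)–O–C with C on the carbonyl side → ester.
  CH(CN): pendant –C≡N: nitrile.
  CH(C6H5): pendant –C6H5: benzene ring → arene.
  COOCH3: –C(=O)OCH3: carbonyl C bonded to C and to –OCH3 → ester (not ketone + ether).
No segment is a ketone: CH(COOCH3) is ester, not ketone; CH(COOCH3) is ester, not ketone; CH2COOCH2 is ester, not ketone. → 0.

0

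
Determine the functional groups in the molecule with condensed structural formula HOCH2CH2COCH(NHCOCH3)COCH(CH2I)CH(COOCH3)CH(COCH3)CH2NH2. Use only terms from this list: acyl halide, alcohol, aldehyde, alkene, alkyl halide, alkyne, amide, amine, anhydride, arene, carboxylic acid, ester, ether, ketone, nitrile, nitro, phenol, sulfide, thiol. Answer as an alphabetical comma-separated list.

alcohol, alkyl halide, amide, amine, ester, ketone

HO– on an sp³ carbon → alcohol.
–C(=O)– with carbon on both sides → ketone.
pendant –NHC(=O)CH3: N bonded to a carbonyl → amide (not amine).
–C(=O)– with carbon on both sides → ketone.
pendant –CH2X: halogen on sp³ carbon → alkyl halide.
pendant –COOCH3: carbonyl C bonded to C and –OCH3 → ester.
pendant –COCH3: carbonyl C bonded to two carbons → ketone.
–NH2 on an sp³ carbon with no adjacent C=O → amine.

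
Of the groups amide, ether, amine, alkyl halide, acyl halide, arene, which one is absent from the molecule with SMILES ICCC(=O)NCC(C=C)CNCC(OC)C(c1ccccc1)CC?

ether: present (CH(OCH3) — pendant –OCH3: C–O–C with sp³ C, no adjacent C=O → ether).
alkyl halide: present (ICH2 — halogen on an sp³ carbon → alkyl halide).
arene: present (CH(C6H5) — pendant –C6H5: benzene ring → arene).
amide: present (CH2CONHCH2 — –C(=O)–N– linkage → amide (the N is not an amine)).
amine: present (CH2NHCH2 — C–N–C with sp³ carbons and no adjacent C=O → amine (secondary)).
acyl halide: no segment matches this pattern.

acyl halide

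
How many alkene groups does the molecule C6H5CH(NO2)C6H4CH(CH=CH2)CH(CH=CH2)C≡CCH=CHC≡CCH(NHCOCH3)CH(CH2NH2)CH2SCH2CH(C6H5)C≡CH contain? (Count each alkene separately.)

3

Reading the structure from left to right:
  C6H5: C6H5– phenyl ring → arene.
  CH(NO2): –NO2 on an sp³ carbon → nitro (the N=O is not a carbonyl).
  C6H4: para-disubstituted benzene ring → arene.
  CH(CH=CH2): pendant –CH=CH2: C=C double bond → alkene.
  CH(CH=CH2): pendant –CH=CH2: C=C double bond → alkene.
  C≡C: C≡C triple bond → alkyne.
  CH=CH: C=C double bond → alkene.
  C≡C: C≡C triple bond → alkyne.
  CH(NHCOCH3): pendant –NHC(=O)CH3: N bonded to a carbonyl → amide (not amine).
  CH(CH2NH2): pendant –CH2NH2: N on sp³ C, no adjacent C=O → amine.
  CH2SCH2: C–S–C linkage → sulfide (thioether).
  CH(C6H5): pendant –C6H5: benzene ring → arene.
  C≡CH: C≡C triple bond → alkyne.
Alkene appears at: CH(CH=CH2), CH(CH=CH2), CH=CH → 3.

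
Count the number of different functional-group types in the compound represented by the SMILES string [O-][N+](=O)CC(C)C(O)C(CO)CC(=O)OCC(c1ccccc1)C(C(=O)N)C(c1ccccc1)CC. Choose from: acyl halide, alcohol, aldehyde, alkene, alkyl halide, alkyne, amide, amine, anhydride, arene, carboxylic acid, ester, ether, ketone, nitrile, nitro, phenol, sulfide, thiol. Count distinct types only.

5

Taking each segment in turn:
  O2NCH2: –NO2 on carbon → nitro group.
  CH(OH): –OH on an sp³ carbon → alcohol (secondary).
  CH(CH2OH): pendant –CH2OH on an sp³ backbone C → alcohol.
  CH2COOCH2: –C(=O)–O–C with C on the carbonyl side → ester.
  CH(C6H5): pendant –C6H5: benzene ring → arene.
  CH(CONH2): pendant –CONH2: carbonyl C bonded to C and N → amide.
  CH(C6H5): pendant –C6H5: benzene ring → arene.
Distinct types present: alcohol, amide, arene, ester, nitro.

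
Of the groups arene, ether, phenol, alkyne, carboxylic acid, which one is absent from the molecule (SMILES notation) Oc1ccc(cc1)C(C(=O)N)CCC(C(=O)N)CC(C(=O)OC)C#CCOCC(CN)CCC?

carboxylic acid

arene: present (HOC6H4 — –OH attached directly to an aromatic ring → phenol (not alcohol); the ring itself is an arene).
phenol: present (HOC6H4 — –OH attached directly to an aromatic ring → phenol (not alcohol); the ring itself is an arene).
alkyne: present (C≡C — C≡C triple bond → alkyne).
ether: present (CH2OCH2 — C–O–C with sp³ carbons on both sides and no adjacent C=O → ether).
carboxylic acid: absent. In CH(COOCH3), the acyl oxygen is bonded to carbon (–O–C), not to H, so this is an ester. In CH(CONH2), the carbonyl is bonded to nitrogen, not to –OH; that is an amide.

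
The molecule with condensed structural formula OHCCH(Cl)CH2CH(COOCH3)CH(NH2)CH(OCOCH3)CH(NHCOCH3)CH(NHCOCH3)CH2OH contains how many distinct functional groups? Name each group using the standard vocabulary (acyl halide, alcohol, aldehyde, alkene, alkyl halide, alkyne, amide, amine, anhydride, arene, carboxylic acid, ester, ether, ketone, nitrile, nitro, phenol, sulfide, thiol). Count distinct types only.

terminal –CHO: carbonyl C bonded to H and C → aldehyde.
halogen on an sp³ carbon → alkyl halide.
pendant –COOCH3: carbonyl C bonded to C and –OCH3 → ester.
–NH2 on an sp³ carbon with no adjacent C=O → amine.
pendant –OC(=O)CH3: an acyloxy group → ester.
pendant –NHC(=O)CH3: N bonded to a carbonyl → amide (not amine).
pendant –NHC(=O)CH3: N bonded to a carbonyl → amide (not amine).
–OH on an sp³ carbon → alcohol.
Distinct types present: alcohol, aldehyde, alkyl halide, amide, amine, ester.

6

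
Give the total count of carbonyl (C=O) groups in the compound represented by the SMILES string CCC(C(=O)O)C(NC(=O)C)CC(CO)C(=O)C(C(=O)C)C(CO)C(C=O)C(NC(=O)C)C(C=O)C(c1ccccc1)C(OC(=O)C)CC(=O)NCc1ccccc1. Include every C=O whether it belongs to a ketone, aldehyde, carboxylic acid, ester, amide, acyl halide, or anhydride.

CH(COOH): carboxylic acid, 1 C=O (running total 1).
CH(NHCOCH3): amide, 1 C=O (running total 2).
CO: ketone, 1 C=O (running total 3).
CH(COCH3): ketone, 1 C=O (running total 4).
CH(CHO): aldehyde, 1 C=O (running total 5).
CH(NHCOCH3): amide, 1 C=O (running total 6).
CH(CHO): aldehyde, 1 C=O (running total 7).
CH(OCOCH3): ester, 1 C=O (running total 8).
CH2CONHCH2: amide, 1 C=O (running total 9).

9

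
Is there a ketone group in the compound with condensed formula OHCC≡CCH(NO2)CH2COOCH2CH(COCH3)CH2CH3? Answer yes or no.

Working along the chain:
  OHC: terminal –CHO: carbonyl C bonded to H and C → aldehyde.
  C≡C: C≡C triple bond → alkyne.
  CH(NO2): –NO2 on an sp³ carbon → nitro (the N=O is not a carbonyl).
  CH2COOCH2: –C(=O)–O–C with C on the carbonyl side → ester.
  CH(COCH3): pendant –COCH3: carbonyl C bonded to two carbons → ketone.
The CH(COCH3) segment supplies the ketone: pendant –COCH3: carbonyl C bonded to two carbons → ketone.

yes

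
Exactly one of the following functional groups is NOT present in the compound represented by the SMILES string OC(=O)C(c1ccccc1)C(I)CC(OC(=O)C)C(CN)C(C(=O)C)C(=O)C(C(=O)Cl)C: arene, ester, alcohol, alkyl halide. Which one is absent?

alcohol

alkyl halide: present (CH(I) — halogen on an sp³ carbon → alkyl halide).
ester: present (CH(OCOCH3) — pendant –OC(=O)CH3: an acyloxy group → ester).
arene: present (CH(C6H5) — pendant –C6H5: benzene ring → arene).
alcohol: absent. In HOOC, the –OH sits on a carbonyl carbon, making it part of a carboxylic acid, not an alcohol.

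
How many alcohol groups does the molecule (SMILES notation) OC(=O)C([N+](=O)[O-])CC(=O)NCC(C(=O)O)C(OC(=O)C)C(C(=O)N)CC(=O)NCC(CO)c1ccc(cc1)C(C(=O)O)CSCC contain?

1

Taking each segment in turn:
  HOOC: –COOH: carbonyl C bonded to –OH and C → carboxylic acid (the –OH is not a separate alcohol).
  CH(NO2): –NO2 on an sp³ carbon → nitro (the N=O is not a carbonyl).
  CH2CONHCH2: –C(=O)–N– linkage → amide (the N is not an amine).
  CH(COOH): pendant –COOH: carbonyl C bonded to C and –OH → carboxylic acid.
  CH(OCOCH3): pendant –OC(=O)CH3: an acyloxy group → ester.
  CH(CONH2): pendant –CONH2: carbonyl C bonded to C and N → amide.
  CH2CONHCH2: –C(=O)–N– linkage → amide (the N is not an amine).
  CH(CH2OH): pendant –CH2OH on an sp³ backbone C → alcohol.
  C6H4: para-disubstituted benzene ring → arene.
  CH(COOH): pendant –COOH: carbonyl C bonded to C and –OH → carboxylic acid.
  CH2SCH2: C–S–C linkage → sulfide (thioether).
Alcohol appears at: CH(CH2OH) → 1.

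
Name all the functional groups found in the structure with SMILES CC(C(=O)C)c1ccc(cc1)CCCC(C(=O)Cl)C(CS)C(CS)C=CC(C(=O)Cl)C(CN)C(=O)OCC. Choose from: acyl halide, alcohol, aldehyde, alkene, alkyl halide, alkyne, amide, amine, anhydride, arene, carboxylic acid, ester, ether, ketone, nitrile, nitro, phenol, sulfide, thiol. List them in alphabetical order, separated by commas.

acyl halide, alkene, amine, arene, ester, ketone, thiol

pendant –COCH3: carbonyl C bonded to two carbons → ketone.
para-disubstituted benzene ring → arene.
pendant –C(=O)X: carbonyl C bonded to C and halogen → acyl halide.
pendant –CH2SH → thiol.
pendant –CH2SH → thiol.
C=C double bond → alkene.
pendant –C(=O)X: carbonyl C bonded to C and halogen → acyl halide.
pendant –CH2NH2: N on sp³ C, no adjacent C=O → amine.
–C(=O)OCH2CH3: carbonyl C bonded to C and to –OEt → ester.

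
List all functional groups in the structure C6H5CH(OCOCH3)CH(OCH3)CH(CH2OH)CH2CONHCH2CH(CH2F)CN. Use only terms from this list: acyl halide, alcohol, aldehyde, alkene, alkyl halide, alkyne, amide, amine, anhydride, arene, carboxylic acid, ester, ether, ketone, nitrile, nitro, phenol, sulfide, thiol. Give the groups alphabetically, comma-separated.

alcohol, alkyl halide, amide, arene, ester, ether, nitrile

Taking each segment in turn:
  C6H5: C6H5– phenyl ring → arene.
  CH(OCOCH3): pendant –OC(=O)CH3: an acyloxy group → ester.
  CH(OCH3): pendant –OCH3: C–O–C with sp³ C, no adjacent C=O → ether.
  CH(CH2OH): pendant –CH2OH on an sp³ backbone C → alcohol.
  CH2CONHCH2: –C(=O)–N– linkage → amide (the N is not an amine).
  CH(CH2F): pendant –CH2X: halogen on sp³ carbon → alkyl halide.
  CN: –C≡N: carbon triple-bonded to nitrogen → nitrile.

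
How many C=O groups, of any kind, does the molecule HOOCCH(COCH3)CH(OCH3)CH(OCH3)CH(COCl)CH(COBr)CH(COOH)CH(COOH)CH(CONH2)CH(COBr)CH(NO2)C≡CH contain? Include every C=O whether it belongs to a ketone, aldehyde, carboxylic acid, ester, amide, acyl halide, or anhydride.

HOOC: carboxylic acid, 1 C=O (running total 1).
CH(COCH3): ketone, 1 C=O (running total 2).
CH(COCl): acyl halide, 1 C=O (running total 3).
CH(COBr): acyl halide, 1 C=O (running total 4).
CH(COOH): carboxylic acid, 1 C=O (running total 5).
CH(COOH): carboxylic acid, 1 C=O (running total 6).
CH(CONH2): amide, 1 C=O (running total 7).
CH(COBr): acyl halide, 1 C=O (running total 8).

8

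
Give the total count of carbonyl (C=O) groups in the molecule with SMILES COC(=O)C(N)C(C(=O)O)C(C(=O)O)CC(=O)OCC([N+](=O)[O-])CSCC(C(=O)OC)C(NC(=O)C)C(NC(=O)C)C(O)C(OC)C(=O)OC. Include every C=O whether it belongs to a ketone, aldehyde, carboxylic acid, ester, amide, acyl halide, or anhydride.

CH3OOC: ester, 1 C=O (running total 1).
CH(COOH): carboxylic acid, 1 C=O (running total 2).
CH(COOH): carboxylic acid, 1 C=O (running total 3).
CH2COOCH2: ester, 1 C=O (running total 4).
CH(COOCH3): ester, 1 C=O (running total 5).
CH(NHCOCH3): amide, 1 C=O (running total 6).
CH(NHCOCH3): amide, 1 C=O (running total 7).
COOCH3: ester, 1 C=O (running total 8).

8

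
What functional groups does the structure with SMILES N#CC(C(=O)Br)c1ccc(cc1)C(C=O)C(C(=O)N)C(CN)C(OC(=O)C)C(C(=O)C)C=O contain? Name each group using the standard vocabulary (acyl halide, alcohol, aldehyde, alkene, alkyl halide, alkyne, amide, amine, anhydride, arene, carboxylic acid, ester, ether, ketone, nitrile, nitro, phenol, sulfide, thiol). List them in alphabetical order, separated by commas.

Taking each segment in turn:
  N≡C: N≡C–: carbon triple-bonded to nitrogen → nitrile.
  CH(COBr): pendant –C(=O)X: carbonyl C bonded to C and halogen → acyl halide.
  C6H4: para-disubstituted benzene ring → arene.
  CH(CHO): pendant –CHO: carbonyl C bonded to C and H → aldehyde.
  CH(CONH2): pendant –CONH2: carbonyl C bonded to C and N → amide.
  CH(CH2NH2): pendant –CH2NH2: N on sp³ C, no adjacent C=O → amine.
  CH(OCOCH3): pendant –OC(=O)CH3: an acyloxy group → ester.
  CH(COCH3): pendant –COCH3: carbonyl C bonded to two carbons → ketone.
  CHO: terminal –CHO: carbonyl C bonded to H and C → aldehyde.

acyl halide, aldehyde, amide, amine, arene, ester, ketone, nitrile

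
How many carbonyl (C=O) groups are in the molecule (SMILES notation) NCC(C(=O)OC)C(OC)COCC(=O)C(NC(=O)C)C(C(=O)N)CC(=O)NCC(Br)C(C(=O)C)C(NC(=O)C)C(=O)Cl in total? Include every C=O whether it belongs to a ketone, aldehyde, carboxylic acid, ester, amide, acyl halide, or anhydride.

CH(COOCH3): ester, 1 C=O (running total 1).
CO: ketone, 1 C=O (running total 2).
CH(NHCOCH3): amide, 1 C=O (running total 3).
CH(CONH2): amide, 1 C=O (running total 4).
CH2CONHCH2: amide, 1 C=O (running total 5).
CH(COCH3): ketone, 1 C=O (running total 6).
CH(NHCOCH3): amide, 1 C=O (running total 7).
COCl: acyl halide, 1 C=O (running total 8).

8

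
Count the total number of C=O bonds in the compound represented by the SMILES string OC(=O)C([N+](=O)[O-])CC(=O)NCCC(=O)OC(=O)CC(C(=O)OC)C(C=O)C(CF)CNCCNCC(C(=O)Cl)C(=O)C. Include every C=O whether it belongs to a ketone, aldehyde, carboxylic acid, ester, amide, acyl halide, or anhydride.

HOOC: carboxylic acid, 1 C=O (running total 1).
CH2CONHCH2: amide, 1 C=O (running total 2).
CH2CO-O-COCH2: anhydride, 2 C=O (running total 4).
CH(COOCH3): ester, 1 C=O (running total 5).
CH(CHO): aldehyde, 1 C=O (running total 6).
CH(COCl): acyl halide, 1 C=O (running total 7).
CO: ketone, 1 C=O (running total 8).

8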